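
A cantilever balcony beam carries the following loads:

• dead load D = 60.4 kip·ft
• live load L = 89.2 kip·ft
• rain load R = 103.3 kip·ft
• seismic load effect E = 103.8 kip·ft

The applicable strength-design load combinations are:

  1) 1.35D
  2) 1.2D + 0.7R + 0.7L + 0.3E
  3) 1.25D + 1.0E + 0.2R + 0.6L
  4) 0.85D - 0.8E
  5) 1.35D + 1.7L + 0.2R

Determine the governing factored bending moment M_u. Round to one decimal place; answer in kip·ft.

1) 1.35(60.4) = 81.5
2) 1.2(60.4) + 0.7(103.3) + 0.7(89.2) + 0.3(103.8) = 238.4
3) 1.25(60.4) + 1.0(103.8) + 0.2(103.3) + 0.6(89.2) = 75.5 + 103.8 + 20.7 + 53.5 = 253.5
4) 0.85(60.4) - 0.8(103.8) = 51.3 - 83.0 = -31.7
5) 1.35(60.4) + 1.7(89.2) + 0.2(103.3) = 81.5 + 151.6 + 20.7 = 253.8
Maximum is from combination 5.

253.8 kip·ft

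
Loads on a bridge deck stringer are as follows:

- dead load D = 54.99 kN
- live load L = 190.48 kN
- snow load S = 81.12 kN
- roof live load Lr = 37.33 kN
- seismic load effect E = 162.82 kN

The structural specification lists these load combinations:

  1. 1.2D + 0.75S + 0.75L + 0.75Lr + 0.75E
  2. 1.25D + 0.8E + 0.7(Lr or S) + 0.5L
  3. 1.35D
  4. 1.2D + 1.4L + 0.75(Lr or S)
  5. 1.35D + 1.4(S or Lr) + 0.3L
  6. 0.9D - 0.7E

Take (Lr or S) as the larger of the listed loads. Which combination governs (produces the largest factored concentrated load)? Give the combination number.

(Lr or S) → S = 81.12 kN; (S or Lr) → S = 81.12 kN.
1. 1.2(54.99) + 0.75(81.12) + 0.75(190.48) + 0.75(37.33) + 0.75(162.82) = 419.80
2. 1.25(54.99) + 0.8(162.82) + 0.7(81.12) + 0.5(190.48) = 68.74 + 130.26 + 56.78 + 95.24 = 351.02
3. 1.35(54.99) = 74.24
4. 1.2(54.99) + 1.4(190.48) + 0.75(81.12) = 65.99 + 266.67 + 60.84 = 393.50
5. 1.35(54.99) + 1.4(81.12) + 0.3(190.48) = 74.24 + 113.57 + 57.14 = 244.95
6. 0.9(54.99) - 0.7(162.82) = 49.49 - 113.97 = -64.48
The largest value is 419.80 kN from combination 1.

Combination 1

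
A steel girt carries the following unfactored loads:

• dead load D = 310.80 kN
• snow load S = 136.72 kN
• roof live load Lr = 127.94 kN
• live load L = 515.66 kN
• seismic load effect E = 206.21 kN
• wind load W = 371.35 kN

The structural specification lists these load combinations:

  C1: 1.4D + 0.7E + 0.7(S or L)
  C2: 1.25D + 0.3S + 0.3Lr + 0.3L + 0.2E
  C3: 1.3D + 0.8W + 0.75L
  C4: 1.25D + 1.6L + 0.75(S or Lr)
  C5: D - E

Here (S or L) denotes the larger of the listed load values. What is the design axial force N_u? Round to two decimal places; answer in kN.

1316.10 kN

(S or L) → L = 515.66 kN; (S or Lr) → S = 136.72 kN.
C1: 1.4(310.80) + 0.7(206.21) + 0.7(515.66) = 435.12 + 144.35 + 360.96 = 940.43
C2: 1.25(310.80) + 0.3(136.72) + 0.3(127.94) + 0.3(515.66) + 0.2(206.21) = 388.50 + 41.02 + 38.38 + 154.70 + 41.24 = 663.84
C3: 1.3(310.80) + 0.8(371.35) + 0.75(515.66) = 404.04 + 297.08 + 386.75 = 1087.87
C4: 1.25(310.80) + 1.6(515.66) + 0.75(136.72) = 388.50 + 825.06 + 102.54 = 1316.10
C5: 1.0(310.80) - 1.0(206.21) = 310.80 - 206.21 = 104.59
Combination 4 governs: N_u = 1316.10 kN.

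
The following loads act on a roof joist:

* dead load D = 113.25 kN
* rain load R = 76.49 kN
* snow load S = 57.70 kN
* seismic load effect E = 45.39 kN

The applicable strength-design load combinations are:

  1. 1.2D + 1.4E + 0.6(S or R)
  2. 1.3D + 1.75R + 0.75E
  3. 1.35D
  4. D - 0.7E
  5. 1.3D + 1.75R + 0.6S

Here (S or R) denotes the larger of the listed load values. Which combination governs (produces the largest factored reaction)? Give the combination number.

Combination 5

(S or R) → R = 76.49 kN.
1. 1.2(113.25) + 1.4(45.39) + 0.6(76.49) = 135.90 + 63.55 + 45.89 = 245.34
2. 1.3(113.25) + 1.75(76.49) + 0.75(45.39) = 147.23 + 133.86 + 34.04 = 315.13
3. 1.35(113.25) = 152.89
4. 1.0(113.25) - 0.7(45.39) = 113.25 - 31.77 = 81.48
5. 1.3(113.25) + 1.75(76.49) + 0.6(57.70) = 315.70
The largest value is 315.70 kN from combination 5.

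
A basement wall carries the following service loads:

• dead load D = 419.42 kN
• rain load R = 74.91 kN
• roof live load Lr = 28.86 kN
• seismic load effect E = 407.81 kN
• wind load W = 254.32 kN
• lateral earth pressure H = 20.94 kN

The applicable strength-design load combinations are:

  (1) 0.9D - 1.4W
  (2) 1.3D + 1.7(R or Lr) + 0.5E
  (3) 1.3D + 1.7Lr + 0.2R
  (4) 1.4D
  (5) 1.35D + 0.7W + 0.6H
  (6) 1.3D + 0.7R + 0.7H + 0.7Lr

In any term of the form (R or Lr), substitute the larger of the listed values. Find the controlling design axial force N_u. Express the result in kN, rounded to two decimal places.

(R or Lr) → R = 74.91 kN.
(1) 0.9(419.42) - 1.4(254.32) = 21.43
(2) 1.3(419.42) + 1.7(74.91) + 0.5(407.81) = 876.50
(3) 1.3(419.42) + 1.7(28.86) + 0.2(74.91) = 609.29
(4) 1.4(419.42) = 587.19
(5) 1.35(419.42) + 0.7(254.32) + 0.6(20.94) = 756.81
(6) 1.3(419.42) + 0.7(74.91) + 0.7(20.94) + 0.7(28.86) = 632.54
Combination 2 governs: N_u = 876.50 kN.

876.50 kN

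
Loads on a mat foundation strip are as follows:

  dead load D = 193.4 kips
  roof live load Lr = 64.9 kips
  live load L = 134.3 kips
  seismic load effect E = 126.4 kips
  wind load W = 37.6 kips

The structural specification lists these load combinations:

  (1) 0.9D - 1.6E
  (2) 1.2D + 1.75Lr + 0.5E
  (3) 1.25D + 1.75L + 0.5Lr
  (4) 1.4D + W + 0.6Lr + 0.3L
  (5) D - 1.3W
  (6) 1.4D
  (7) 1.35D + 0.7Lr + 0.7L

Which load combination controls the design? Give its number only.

(1) 0.9(193.4) - 1.6(126.4) = 174.06 - 202.24 = -28.18
(2) 1.2(193.4) + 1.75(64.9) + 0.5(126.4) = 232.08 + 113.58 + 63.20 = 408.86
(3) 1.25(193.4) + 1.75(134.3) + 0.5(64.9) = 241.75 + 235.03 + 32.45 = 509.23
(4) 1.4(193.4) + 1.0(37.6) + 0.6(64.9) + 0.3(134.3) = 270.76 + 37.60 + 38.94 + 40.29 = 387.59
(5) 1.0(193.4) - 1.3(37.6) = 193.40 - 48.88 = 144.52
(6) 1.4(193.4) = 270.76
(7) 1.35(193.4) + 0.7(64.9) + 0.7(134.3) = 261.09 + 45.43 + 94.01 = 400.53
The largest value is 509.23 kips from combination 3.

Combination 3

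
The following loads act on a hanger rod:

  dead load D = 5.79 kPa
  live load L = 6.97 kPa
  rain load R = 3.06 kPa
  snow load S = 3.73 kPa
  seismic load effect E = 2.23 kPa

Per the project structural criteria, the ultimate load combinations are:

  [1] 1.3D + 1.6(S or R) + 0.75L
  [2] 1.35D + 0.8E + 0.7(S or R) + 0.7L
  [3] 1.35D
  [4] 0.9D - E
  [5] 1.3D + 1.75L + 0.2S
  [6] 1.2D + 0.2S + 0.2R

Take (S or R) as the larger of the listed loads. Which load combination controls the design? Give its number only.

Combination 5

(S or R) → S = 3.73 kPa.
[1] 1.3(5.79) + 1.6(3.73) + 0.75(6.97) = 18.72
[2] 1.35(5.79) + 0.8(2.23) + 0.7(3.73) + 0.7(6.97) = 7.82 + 1.78 + 2.61 + 4.88 = 17.09
[3] 1.35(5.79) = 7.82
[4] 0.9(5.79) - 1.0(2.23) = 5.21 - 2.23 = 2.98
[5] 1.3(5.79) + 1.75(6.97) + 0.2(3.73) = 20.47
[6] 1.2(5.79) + 0.2(3.73) + 0.2(3.06) = 6.95 + 0.75 + 0.61 = 8.31
The largest value is 20.47 kPa from combination 5.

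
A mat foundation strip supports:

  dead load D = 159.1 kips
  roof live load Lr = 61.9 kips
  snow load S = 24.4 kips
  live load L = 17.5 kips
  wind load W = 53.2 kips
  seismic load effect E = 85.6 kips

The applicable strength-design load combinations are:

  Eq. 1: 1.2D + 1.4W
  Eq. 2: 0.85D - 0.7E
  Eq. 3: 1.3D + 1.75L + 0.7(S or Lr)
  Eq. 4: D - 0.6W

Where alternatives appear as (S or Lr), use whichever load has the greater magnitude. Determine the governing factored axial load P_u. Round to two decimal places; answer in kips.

280.79 kips

(S or Lr) → Lr = 61.9 kips.
Eq. 1: 1.2(159.1) + 1.4(53.2) = 190.92 + 74.48 = 265.40
Eq. 2: 0.85(159.1) - 0.7(85.6) = 135.24 - 59.92 = 75.32
Eq. 3: 1.3(159.1) + 1.75(17.5) + 0.7(61.9) = 206.83 + 30.63 + 43.33 = 280.79
Eq. 4: 1.0(159.1) - 0.6(53.2) = 159.10 - 31.92 = 127.18
The controlling combination is 3, giving 280.79 kips.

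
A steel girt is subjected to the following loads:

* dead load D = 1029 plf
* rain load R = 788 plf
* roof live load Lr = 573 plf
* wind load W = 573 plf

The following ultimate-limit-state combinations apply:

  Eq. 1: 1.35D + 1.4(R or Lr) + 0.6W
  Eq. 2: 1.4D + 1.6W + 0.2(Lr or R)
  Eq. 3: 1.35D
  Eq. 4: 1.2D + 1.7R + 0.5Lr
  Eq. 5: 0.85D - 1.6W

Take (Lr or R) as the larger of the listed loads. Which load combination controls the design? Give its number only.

Combination 4

(R or Lr) → R = 788 plf; (Lr or R) → R = 788 plf.
Eq. 1: 1.35(1029) + 1.4(788) + 0.6(573) = 2836.15
Eq. 2: 1.4(1029) + 1.6(573) + 0.2(788) = 2515.00
Eq. 3: 1.35(1029) = 1389.15
Eq. 4: 1.2(1029) + 1.7(788) + 0.5(573) = 2860.90
Eq. 5: 0.85(1029) - 1.6(573) = -42.15
The largest value is 2860.90 plf from combination 4.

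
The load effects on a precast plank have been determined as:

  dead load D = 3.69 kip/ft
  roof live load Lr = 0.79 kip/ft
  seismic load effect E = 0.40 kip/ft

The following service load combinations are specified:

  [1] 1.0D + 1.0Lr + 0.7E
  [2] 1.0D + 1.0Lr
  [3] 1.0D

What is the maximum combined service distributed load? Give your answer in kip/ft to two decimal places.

4.76 kip/ft

[1] 1.0(3.69) + 1.0(0.79) + 0.7(0.40) = 3.69 + 0.79 + 0.28 = 4.76
[2] 1.0(3.69) + 1.0(0.79) = 3.69 + 0.79 = 4.48
[3] 1.0(3.69) = 3.69
Combination 1 governs: w = 4.76 kip/ft.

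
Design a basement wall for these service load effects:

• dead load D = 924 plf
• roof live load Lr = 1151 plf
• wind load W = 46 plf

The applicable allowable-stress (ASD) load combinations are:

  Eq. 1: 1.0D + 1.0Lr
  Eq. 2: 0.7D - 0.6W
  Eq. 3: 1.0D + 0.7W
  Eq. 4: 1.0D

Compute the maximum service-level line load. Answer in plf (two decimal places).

2075.00 plf

Eq. 1: 1.0(924) + 1.0(1151) = 924.00 + 1151.00 = 2075.00
Eq. 2: 0.7(924) - 0.6(46) = 646.80 - 27.60 = 619.20
Eq. 3: 1.0(924) + 0.7(46) = 924.00 + 32.20 = 956.20
Eq. 4: 1.0(924) = 924.00
The controlling combination is 1, giving 2075.00 plf.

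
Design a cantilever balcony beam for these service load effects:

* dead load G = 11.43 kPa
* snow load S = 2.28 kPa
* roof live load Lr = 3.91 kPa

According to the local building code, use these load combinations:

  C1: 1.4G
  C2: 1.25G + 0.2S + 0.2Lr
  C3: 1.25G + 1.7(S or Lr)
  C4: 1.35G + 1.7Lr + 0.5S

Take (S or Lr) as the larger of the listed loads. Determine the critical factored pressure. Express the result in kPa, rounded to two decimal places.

23.22 kPa

(S or Lr) → Lr = 3.91 kPa.
C1: 1.4(11.43) = 16.00
C2: 1.25(11.43) + 0.2(2.28) + 0.2(3.91) = 14.29 + 0.46 + 0.78 = 15.53
C3: 1.25(11.43) + 1.7(3.91) = 20.93
C4: 1.35(11.43) + 1.7(3.91) + 0.5(2.28) = 15.43 + 6.65 + 1.14 = 23.22
Combination 4 governs: p_u = 23.22 kPa.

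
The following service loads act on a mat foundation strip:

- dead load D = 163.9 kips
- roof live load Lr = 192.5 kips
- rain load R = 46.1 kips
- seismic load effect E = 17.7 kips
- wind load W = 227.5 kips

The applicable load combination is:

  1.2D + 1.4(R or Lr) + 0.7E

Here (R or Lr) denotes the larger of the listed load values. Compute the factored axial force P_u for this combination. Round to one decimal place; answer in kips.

(R or Lr) → Lr = 192.5 kips.
1.2(163.9) + 1.4(192.5) + 0.7(17.7) = 196.7 + 269.5 + 12.4 = 478.6
P_u = 478.6 kips.

478.6 kips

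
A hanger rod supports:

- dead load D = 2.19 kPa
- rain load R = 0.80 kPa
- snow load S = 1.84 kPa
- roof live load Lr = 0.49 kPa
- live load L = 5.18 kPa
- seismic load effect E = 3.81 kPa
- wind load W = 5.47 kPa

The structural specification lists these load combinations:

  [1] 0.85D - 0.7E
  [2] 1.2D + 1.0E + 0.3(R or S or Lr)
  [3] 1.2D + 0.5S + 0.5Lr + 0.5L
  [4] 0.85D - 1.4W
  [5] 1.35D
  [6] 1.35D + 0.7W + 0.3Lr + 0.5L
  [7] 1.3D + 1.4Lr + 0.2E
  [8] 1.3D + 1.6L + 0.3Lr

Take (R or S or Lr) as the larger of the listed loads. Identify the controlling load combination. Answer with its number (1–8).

Combination 8

(R or S or Lr) → S = 1.84 kPa.
[1] 0.85(2.19) - 0.7(3.81) = -0.81
[2] 1.2(2.19) + 1.0(3.81) + 0.3(1.84) = 6.99
[3] 1.2(2.19) + 0.5(1.84) + 0.5(0.49) + 0.5(5.18) = 6.38
[4] 0.85(2.19) - 1.4(5.47) = -5.80
[5] 1.35(2.19) = 2.96
[6] 1.35(2.19) + 0.7(5.47) + 0.3(0.49) + 0.5(5.18) = 9.52
[7] 1.3(2.19) + 1.4(0.49) + 0.2(3.81) = 4.30
[8] 1.3(2.19) + 1.6(5.18) + 0.3(0.49) = 11.28
The largest value is 11.28 kPa from combination 8.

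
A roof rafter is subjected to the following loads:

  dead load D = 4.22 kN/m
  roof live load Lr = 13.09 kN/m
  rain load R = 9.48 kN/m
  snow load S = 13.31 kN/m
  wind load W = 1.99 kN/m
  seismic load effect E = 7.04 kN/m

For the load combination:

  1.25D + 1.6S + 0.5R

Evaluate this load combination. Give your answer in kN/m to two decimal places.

1.25(4.22) + 1.6(13.31) + 0.5(9.48) = 31.31
w_u = 31.31 kN/m.

31.31 kN/m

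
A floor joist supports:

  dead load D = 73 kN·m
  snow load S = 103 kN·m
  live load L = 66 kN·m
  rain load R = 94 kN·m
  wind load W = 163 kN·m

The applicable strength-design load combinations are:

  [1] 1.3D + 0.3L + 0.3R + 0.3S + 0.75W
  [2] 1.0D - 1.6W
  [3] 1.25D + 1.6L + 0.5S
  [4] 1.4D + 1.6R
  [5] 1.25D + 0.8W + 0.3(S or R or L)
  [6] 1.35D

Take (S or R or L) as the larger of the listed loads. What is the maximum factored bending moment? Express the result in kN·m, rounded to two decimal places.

(S or R or L) → S = 103 kN·m.
[1] 1.3(73) + 0.3(66) + 0.3(94) + 0.3(103) + 0.75(163) = 296.05
[2] 1.0(73) - 1.6(163) = -187.80
[3] 1.25(73) + 1.6(66) + 0.5(103) = 248.35
[4] 1.4(73) + 1.6(94) = 252.60
[5] 1.25(73) + 0.8(163) + 0.3(103) = 252.55
[6] 1.35(73) = 98.55
Maximum is from combination 1.

296.05 kN·m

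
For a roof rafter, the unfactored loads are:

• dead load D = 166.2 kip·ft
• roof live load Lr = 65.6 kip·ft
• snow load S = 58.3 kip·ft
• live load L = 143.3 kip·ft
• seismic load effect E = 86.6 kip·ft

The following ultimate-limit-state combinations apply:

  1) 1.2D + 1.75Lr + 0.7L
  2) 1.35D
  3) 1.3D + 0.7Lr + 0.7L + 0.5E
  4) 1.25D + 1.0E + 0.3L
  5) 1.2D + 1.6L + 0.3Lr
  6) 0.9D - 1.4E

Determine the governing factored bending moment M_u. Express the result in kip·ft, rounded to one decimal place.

448.4 kip·ft

1) 1.2(166.2) + 1.75(65.6) + 0.7(143.3) = 414.6
2) 1.35(166.2) = 224.4
3) 1.3(166.2) + 0.7(65.6) + 0.7(143.3) + 0.5(86.6) = 216.1 + 45.9 + 100.3 + 43.3 = 405.6
4) 1.25(166.2) + 1.0(86.6) + 0.3(143.3) = 337.3
5) 1.2(166.2) + 1.6(143.3) + 0.3(65.6) = 199.4 + 229.3 + 19.7 = 448.4
6) 0.9(166.2) - 1.4(86.6) = 28.3
The controlling combination is 5, giving 448.4 kip·ft.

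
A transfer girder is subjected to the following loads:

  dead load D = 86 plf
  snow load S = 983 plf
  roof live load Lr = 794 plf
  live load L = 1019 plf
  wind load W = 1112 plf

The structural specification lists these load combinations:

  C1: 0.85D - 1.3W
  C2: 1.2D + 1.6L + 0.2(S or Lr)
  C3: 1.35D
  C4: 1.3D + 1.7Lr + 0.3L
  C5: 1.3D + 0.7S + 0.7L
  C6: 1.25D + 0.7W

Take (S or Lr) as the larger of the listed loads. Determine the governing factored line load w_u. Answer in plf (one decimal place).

1930.2 plf

(S or Lr) → S = 983 plf.
C1: 0.85(86) - 1.3(1112) = 73.1 - 1445.6 = -1372.5
C2: 1.2(86) + 1.6(1019) + 0.2(983) = 103.2 + 1630.4 + 196.6 = 1930.2
C3: 1.35(86) = 116.1
C4: 1.3(86) + 1.7(794) + 0.3(1019) = 111.8 + 1349.8 + 305.7 = 1767.3
C5: 1.3(86) + 0.7(983) + 0.7(1019) = 111.8 + 688.1 + 713.3 = 1513.2
C6: 1.25(86) + 0.7(1112) = 107.5 + 778.4 = 885.9
Maximum is from combination 2.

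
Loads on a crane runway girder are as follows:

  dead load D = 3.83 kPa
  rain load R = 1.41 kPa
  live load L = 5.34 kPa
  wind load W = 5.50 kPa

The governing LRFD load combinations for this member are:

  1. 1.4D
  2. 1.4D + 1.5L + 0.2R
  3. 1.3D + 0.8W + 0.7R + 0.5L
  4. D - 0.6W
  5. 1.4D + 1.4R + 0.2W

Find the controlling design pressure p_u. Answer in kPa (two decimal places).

13.65 kPa

1. 1.4(3.83) = 5.36
2. 1.4(3.83) + 1.5(5.34) + 0.2(1.41) = 5.36 + 8.01 + 0.28 = 13.65
3. 1.3(3.83) + 0.8(5.50) + 0.7(1.41) + 0.5(5.34) = 4.98 + 4.40 + 0.99 + 2.67 = 13.04
4. 1.0(3.83) - 0.6(5.50) = 3.83 - 3.30 = 0.53
5. 1.4(3.83) + 1.4(1.41) + 0.2(5.50) = 8.44
Maximum is from combination 2.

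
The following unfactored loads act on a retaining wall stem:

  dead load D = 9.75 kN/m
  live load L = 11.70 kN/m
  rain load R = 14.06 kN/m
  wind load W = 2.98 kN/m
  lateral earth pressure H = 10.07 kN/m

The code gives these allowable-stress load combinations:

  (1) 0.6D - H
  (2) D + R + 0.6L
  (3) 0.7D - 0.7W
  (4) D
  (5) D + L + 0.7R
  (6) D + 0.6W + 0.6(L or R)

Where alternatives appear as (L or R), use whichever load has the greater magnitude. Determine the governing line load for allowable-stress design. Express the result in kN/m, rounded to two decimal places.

31.29 kN/m

(L or R) → R = 14.06 kN/m.
(1) 0.6(9.75) - 1.0(10.07) = 5.85 - 10.07 = -4.22
(2) 1.0(9.75) + 1.0(14.06) + 0.6(11.70) = 9.75 + 14.06 + 7.02 = 30.83
(3) 0.7(9.75) - 0.7(2.98) = 6.83 - 2.09 = 4.74
(4) 1.0(9.75) = 9.75
(5) 1.0(9.75) + 1.0(11.70) + 0.7(14.06) = 9.75 + 11.70 + 9.84 = 31.29
(6) 1.0(9.75) + 0.6(2.98) + 0.6(14.06) = 19.97
Maximum is from combination 5.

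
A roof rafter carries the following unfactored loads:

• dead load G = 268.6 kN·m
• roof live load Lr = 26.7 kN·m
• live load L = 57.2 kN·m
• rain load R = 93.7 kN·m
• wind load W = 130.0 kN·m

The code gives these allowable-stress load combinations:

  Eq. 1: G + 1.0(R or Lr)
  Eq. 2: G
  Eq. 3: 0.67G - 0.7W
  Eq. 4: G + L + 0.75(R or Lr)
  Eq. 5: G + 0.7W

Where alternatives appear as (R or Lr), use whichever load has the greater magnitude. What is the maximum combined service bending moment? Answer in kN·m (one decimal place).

396.1 kN·m

(R or Lr) → R = 93.7 kN·m.
Eq. 1: 1.0(268.6) + 1.0(93.7) = 268.6 + 93.7 = 362.3
Eq. 2: 1.0(268.6) = 268.6
Eq. 3: 0.67(268.6) - 0.7(130.0) = 180.0 - 91.0 = 89.0
Eq. 4: 1.0(268.6) + 1.0(57.2) + 0.75(93.7) = 268.6 + 57.2 + 70.3 = 396.1
Eq. 5: 1.0(268.6) + 0.7(130.0) = 268.6 + 91.0 = 359.6
Combination 4 governs: M = 396.1 kN·m.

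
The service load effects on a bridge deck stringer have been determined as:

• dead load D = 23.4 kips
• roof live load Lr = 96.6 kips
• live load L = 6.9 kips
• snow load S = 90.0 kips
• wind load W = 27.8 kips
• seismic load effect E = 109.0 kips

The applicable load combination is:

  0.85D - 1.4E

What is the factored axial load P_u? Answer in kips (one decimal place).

0.85(23.4) - 1.4(109.0) = 19.9 - 152.6 = -132.7
P_u = -132.7 kips.

-132.7 kips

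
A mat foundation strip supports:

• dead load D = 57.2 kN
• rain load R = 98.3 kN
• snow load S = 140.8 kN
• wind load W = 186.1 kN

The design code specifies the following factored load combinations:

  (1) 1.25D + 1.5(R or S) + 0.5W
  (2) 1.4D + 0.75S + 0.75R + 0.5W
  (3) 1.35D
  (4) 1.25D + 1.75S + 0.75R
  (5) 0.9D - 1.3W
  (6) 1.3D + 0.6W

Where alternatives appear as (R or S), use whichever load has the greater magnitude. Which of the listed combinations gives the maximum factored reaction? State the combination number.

Combination 4

(R or S) → S = 140.8 kN.
(1) 1.25(57.2) + 1.5(140.8) + 0.5(186.1) = 375.75
(2) 1.4(57.2) + 0.75(140.8) + 0.75(98.3) + 0.5(186.1) = 352.46
(3) 1.35(57.2) = 77.22
(4) 1.25(57.2) + 1.75(140.8) + 0.75(98.3) = 391.63
(5) 0.9(57.2) - 1.3(186.1) = -190.45
(6) 1.3(57.2) + 0.6(186.1) = 186.02
The largest value is 391.63 kN from combination 4.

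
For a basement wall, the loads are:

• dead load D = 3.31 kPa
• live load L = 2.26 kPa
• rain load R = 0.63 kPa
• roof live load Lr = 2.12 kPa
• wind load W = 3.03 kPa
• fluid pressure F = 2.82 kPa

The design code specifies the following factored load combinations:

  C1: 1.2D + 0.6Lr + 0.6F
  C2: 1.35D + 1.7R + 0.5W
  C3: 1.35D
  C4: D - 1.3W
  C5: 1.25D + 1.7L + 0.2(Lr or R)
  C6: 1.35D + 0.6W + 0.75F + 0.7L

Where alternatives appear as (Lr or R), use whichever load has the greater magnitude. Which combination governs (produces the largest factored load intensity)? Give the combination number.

(Lr or R) → Lr = 2.12 kPa.
C1: 1.2(3.31) + 0.6(2.12) + 0.6(2.82) = 6.94
C2: 1.35(3.31) + 1.7(0.63) + 0.5(3.03) = 7.05
C3: 1.35(3.31) = 4.47
C4: 1.0(3.31) - 1.3(3.03) = 3.31 - 3.94 = -0.63
C5: 1.25(3.31) + 1.7(2.26) + 0.2(2.12) = 4.14 + 3.84 + 0.42 = 8.40
C6: 1.35(3.31) + 0.6(3.03) + 0.75(2.82) + 0.7(2.26) = 9.98
The largest value is 9.98 kPa from combination 6.

Combination 6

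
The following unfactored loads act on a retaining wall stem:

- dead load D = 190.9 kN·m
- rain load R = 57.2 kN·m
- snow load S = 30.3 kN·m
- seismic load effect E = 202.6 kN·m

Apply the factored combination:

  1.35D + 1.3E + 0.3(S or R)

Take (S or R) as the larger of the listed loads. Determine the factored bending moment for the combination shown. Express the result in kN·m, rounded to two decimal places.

(S or R) → R = 57.2 kN·m.
1.35(190.9) + 1.3(202.6) + 0.3(57.2) = 257.72 + 263.38 + 17.16 = 538.26
M_u = 538.26 kN·m.

538.26 kN·m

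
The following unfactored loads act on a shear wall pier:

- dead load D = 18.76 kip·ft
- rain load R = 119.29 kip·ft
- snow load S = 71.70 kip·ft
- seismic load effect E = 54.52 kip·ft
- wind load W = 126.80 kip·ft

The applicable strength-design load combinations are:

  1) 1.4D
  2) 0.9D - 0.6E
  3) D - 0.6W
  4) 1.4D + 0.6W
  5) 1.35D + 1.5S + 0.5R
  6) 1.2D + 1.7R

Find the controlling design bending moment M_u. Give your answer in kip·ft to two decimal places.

225.31 kip·ft

1) 1.4(18.76) = 26.26
2) 0.9(18.76) - 0.6(54.52) = 16.88 - 32.71 = -15.83
3) 1.0(18.76) - 0.6(126.80) = 18.76 - 76.08 = -57.32
4) 1.4(18.76) + 0.6(126.80) = 26.26 + 76.08 = 102.34
5) 1.35(18.76) + 1.5(71.70) + 0.5(119.29) = 192.52
6) 1.2(18.76) + 1.7(119.29) = 225.31
Combination 6 governs: M_u = 225.31 kip·ft.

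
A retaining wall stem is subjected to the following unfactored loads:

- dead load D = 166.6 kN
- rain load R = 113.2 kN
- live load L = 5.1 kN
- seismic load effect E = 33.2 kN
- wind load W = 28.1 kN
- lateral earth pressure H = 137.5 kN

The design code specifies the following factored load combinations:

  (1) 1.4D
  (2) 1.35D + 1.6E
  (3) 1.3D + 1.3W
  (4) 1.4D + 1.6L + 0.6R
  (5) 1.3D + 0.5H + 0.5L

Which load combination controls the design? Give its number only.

(1) 1.4(166.6) = 233.24
(2) 1.35(166.6) + 1.6(33.2) = 224.91 + 53.12 = 278.03
(3) 1.3(166.6) + 1.3(28.1) = 216.58 + 36.53 = 253.11
(4) 1.4(166.6) + 1.6(5.1) + 0.6(113.2) = 233.24 + 8.16 + 67.92 = 309.32
(5) 1.3(166.6) + 0.5(137.5) + 0.5(5.1) = 216.58 + 68.75 + 2.55 = 287.88
The largest value is 309.32 kN from combination 4.

Combination 4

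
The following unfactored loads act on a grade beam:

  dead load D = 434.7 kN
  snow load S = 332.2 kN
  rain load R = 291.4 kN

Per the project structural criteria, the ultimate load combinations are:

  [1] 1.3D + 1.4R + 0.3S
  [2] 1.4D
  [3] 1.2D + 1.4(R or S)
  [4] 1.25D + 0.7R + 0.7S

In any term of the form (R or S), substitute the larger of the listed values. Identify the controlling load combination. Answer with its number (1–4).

Combination 1

(R or S) → S = 332.2 kN.
[1] 1.3(434.7) + 1.4(291.4) + 0.3(332.2) = 565.11 + 407.96 + 99.66 = 1072.73
[2] 1.4(434.7) = 608.58
[3] 1.2(434.7) + 1.4(332.2) = 521.64 + 465.08 = 986.72
[4] 1.25(434.7) + 0.7(291.4) + 0.7(332.2) = 543.38 + 203.98 + 232.54 = 979.90
The largest value is 1072.73 kN from combination 1.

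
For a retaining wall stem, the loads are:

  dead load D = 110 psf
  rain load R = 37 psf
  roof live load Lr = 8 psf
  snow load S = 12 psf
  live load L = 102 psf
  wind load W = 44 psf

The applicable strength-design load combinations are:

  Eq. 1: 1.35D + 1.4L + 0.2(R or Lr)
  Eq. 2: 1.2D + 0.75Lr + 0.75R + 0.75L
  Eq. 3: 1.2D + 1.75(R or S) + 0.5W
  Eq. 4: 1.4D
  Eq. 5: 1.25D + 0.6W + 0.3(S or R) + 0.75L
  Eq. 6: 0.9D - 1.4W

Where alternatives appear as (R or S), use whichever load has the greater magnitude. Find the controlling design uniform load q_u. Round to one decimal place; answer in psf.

298.7 psf

(R or Lr) → R = 37 psf; (R or S) → R = 37 psf; (S or R) → R = 37 psf.
Eq. 1: 1.35(110) + 1.4(102) + 0.2(37) = 298.7
Eq. 2: 1.2(110) + 0.75(8) + 0.75(37) + 0.75(102) = 242.3
Eq. 3: 1.2(110) + 1.75(37) + 0.5(44) = 218.8
Eq. 4: 1.4(110) = 154.0
Eq. 5: 1.25(110) + 0.6(44) + 0.3(37) + 0.75(102) = 251.5
Eq. 6: 0.9(110) - 1.4(44) = 37.4
The controlling combination is 1, giving 298.7 psf.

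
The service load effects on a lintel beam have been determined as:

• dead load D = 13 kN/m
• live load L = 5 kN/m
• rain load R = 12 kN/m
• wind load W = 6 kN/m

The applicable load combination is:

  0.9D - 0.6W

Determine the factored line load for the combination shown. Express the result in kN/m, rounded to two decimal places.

8.10 kN/m

0.9(13) - 0.6(6) = 11.70 - 3.60 = 8.10
w_u = 8.10 kN/m.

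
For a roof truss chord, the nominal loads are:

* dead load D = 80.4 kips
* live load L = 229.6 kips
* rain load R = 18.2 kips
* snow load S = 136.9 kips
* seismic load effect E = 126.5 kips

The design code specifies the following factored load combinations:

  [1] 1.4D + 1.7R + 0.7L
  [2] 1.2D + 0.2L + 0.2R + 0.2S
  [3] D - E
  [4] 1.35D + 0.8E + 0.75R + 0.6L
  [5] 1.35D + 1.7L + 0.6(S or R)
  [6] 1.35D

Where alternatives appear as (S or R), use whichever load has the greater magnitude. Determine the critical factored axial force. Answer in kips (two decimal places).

(S or R) → S = 136.9 kips.
[1] 1.4(80.4) + 1.7(18.2) + 0.7(229.6) = 112.56 + 30.94 + 160.72 = 304.22
[2] 1.2(80.4) + 0.2(229.6) + 0.2(18.2) + 0.2(136.9) = 96.48 + 45.92 + 3.64 + 27.38 = 173.42
[3] 1.0(80.4) - 1.0(126.5) = 80.40 - 126.50 = -46.10
[4] 1.35(80.4) + 0.8(126.5) + 0.75(18.2) + 0.6(229.6) = 108.54 + 101.20 + 13.65 + 137.76 = 361.15
[5] 1.35(80.4) + 1.7(229.6) + 0.6(136.9) = 108.54 + 390.32 + 82.14 = 581.00
[6] 1.35(80.4) = 108.54
Combination 5 governs: P_u = 581.00 kips.

581.00 kips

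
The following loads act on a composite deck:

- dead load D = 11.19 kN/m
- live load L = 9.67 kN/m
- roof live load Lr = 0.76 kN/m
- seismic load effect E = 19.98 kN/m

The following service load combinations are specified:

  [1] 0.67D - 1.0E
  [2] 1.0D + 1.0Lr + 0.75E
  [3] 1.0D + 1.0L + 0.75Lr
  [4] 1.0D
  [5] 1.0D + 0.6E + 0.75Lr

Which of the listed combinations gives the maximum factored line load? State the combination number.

Combination 2

[1] 0.67(11.19) - 1.0(19.98) = -12.48
[2] 1.0(11.19) + 1.0(0.76) + 0.75(19.98) = 26.94
[3] 1.0(11.19) + 1.0(9.67) + 0.75(0.76) = 21.43
[4] 1.0(11.19) = 11.19
[5] 1.0(11.19) + 0.6(19.98) + 0.75(0.76) = 23.75
The largest value is 26.94 kN/m from combination 2.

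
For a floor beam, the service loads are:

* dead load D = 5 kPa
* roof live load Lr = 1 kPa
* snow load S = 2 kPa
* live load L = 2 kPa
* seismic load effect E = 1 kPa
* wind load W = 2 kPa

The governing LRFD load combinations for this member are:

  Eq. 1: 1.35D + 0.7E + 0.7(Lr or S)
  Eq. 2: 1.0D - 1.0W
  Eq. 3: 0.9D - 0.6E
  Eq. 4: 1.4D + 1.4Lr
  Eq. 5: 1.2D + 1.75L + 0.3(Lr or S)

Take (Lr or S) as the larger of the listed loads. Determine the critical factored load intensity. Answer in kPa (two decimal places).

10.10 kPa

(Lr or S) → S = 2 kPa.
Eq. 1: 1.35(5) + 0.7(1) + 0.7(2) = 6.75 + 0.70 + 1.40 = 8.85
Eq. 2: 1.0(5) - 1.0(2) = 5.00 - 2.00 = 3.00
Eq. 3: 0.9(5) - 0.6(1) = 4.50 - 0.60 = 3.90
Eq. 4: 1.4(5) + 1.4(1) = 7.00 + 1.40 = 8.40
Eq. 5: 1.2(5) + 1.75(2) + 0.3(2) = 6.00 + 3.50 + 0.60 = 10.10
The controlling combination is 5, giving 10.10 kPa.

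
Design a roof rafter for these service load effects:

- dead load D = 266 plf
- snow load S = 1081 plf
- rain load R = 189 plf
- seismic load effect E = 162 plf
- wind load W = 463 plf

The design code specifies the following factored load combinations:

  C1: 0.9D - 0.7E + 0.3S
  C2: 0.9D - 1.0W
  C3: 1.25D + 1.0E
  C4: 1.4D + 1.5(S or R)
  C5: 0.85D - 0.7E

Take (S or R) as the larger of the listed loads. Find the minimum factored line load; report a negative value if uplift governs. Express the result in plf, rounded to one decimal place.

(S or R) → S = 1081 plf.
C1: 0.9(266) - 0.7(162) + 0.3(1081) = 239.4 - 113.4 + 324.3 = 450.3
C2: 0.9(266) - 1.0(463) = 239.4 - 463.0 = -223.6
C3: 1.25(266) + 1.0(162) = 332.5 + 162.0 = 494.5
C4: 1.4(266) + 1.5(1081) = 372.4 + 1621.5 = 1993.9
C5: 0.85(266) - 0.7(162) = 226.1 - 113.4 = 112.7
Combination 2 gives the minimum: -223.6 plf.

-223.6 plf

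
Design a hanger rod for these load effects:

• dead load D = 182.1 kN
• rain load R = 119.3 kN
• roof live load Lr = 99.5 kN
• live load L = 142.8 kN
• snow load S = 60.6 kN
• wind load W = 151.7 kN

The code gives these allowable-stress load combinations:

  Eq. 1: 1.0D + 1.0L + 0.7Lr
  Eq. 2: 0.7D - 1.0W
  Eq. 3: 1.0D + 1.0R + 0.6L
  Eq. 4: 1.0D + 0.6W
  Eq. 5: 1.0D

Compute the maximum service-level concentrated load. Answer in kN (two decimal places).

394.55 kN

Eq. 1: 1.0(182.1) + 1.0(142.8) + 0.7(99.5) = 394.55
Eq. 2: 0.7(182.1) - 1.0(151.7) = -24.23
Eq. 3: 1.0(182.1) + 1.0(119.3) + 0.6(142.8) = 387.08
Eq. 4: 1.0(182.1) + 0.6(151.7) = 273.12
Eq. 5: 1.0(182.1) = 182.10
Combination 1 governs: P = 394.55 kN.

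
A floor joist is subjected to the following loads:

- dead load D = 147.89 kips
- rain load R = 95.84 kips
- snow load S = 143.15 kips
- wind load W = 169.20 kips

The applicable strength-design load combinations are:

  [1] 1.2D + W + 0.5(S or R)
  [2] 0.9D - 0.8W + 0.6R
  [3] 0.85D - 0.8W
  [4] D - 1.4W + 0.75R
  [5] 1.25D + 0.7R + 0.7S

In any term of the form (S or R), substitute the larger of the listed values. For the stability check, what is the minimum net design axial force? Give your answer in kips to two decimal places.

(S or R) → S = 143.15 kips.
[1] 1.2(147.89) + 1.0(169.20) + 0.5(143.15) = 418.24
[2] 0.9(147.89) - 0.8(169.20) + 0.6(95.84) = 55.25
[3] 0.85(147.89) - 0.8(169.20) = -9.65
[4] 1.0(147.89) - 1.4(169.20) + 0.75(95.84) = -17.11
[5] 1.25(147.89) + 0.7(95.84) + 0.7(143.15) = 352.16
Combination 4 gives the minimum: -17.11 kips.

-17.11 kips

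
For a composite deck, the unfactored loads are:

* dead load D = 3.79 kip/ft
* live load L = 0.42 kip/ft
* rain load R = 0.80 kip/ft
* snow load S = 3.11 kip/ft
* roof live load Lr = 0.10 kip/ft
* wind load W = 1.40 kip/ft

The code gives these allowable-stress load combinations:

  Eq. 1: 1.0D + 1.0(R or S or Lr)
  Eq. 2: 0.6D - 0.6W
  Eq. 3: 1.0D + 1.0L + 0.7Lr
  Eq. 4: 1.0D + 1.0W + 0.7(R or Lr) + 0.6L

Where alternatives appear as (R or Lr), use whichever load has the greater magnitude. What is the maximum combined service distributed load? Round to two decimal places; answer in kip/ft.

6.90 kip/ft

(R or S or Lr) → S = 3.11 kip/ft; (R or Lr) → R = 0.80 kip/ft.
Eq. 1: 1.0(3.79) + 1.0(3.11) = 3.79 + 3.11 = 6.90
Eq. 2: 0.6(3.79) - 0.6(1.40) = 2.27 - 0.84 = 1.43
Eq. 3: 1.0(3.79) + 1.0(0.42) + 0.7(0.10) = 3.79 + 0.42 + 0.07 = 4.28
Eq. 4: 1.0(3.79) + 1.0(1.40) + 0.7(0.80) + 0.6(0.42) = 3.79 + 1.40 + 0.56 + 0.25 = 6.00
Combination 1 governs: w = 6.90 kip/ft.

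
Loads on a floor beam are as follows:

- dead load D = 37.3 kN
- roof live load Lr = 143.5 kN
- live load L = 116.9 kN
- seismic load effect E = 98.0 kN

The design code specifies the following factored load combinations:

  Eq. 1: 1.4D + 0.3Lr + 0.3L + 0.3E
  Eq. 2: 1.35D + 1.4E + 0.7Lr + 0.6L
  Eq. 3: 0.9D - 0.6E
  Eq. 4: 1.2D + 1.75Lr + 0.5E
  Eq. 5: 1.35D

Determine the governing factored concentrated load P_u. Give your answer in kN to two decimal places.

Eq. 1: 1.4(37.3) + 0.3(143.5) + 0.3(116.9) + 0.3(98.0) = 52.22 + 43.05 + 35.07 + 29.40 = 159.74
Eq. 2: 1.35(37.3) + 1.4(98.0) + 0.7(143.5) + 0.6(116.9) = 50.36 + 137.20 + 100.45 + 70.14 = 358.15
Eq. 3: 0.9(37.3) - 0.6(98.0) = 33.57 - 58.80 = -25.23
Eq. 4: 1.2(37.3) + 1.75(143.5) + 0.5(98.0) = 44.76 + 251.13 + 49.00 = 344.89
Eq. 5: 1.35(37.3) = 50.36
Combination 2 governs: P_u = 358.15 kN.

358.15 kN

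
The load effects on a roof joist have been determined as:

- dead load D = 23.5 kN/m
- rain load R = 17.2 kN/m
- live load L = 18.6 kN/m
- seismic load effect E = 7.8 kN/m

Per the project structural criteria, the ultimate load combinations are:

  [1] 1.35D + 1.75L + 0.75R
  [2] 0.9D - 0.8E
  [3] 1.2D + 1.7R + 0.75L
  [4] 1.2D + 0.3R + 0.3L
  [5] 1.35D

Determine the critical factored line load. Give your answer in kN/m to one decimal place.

77.2 kN/m

[1] 1.35(23.5) + 1.75(18.6) + 0.75(17.2) = 31.7 + 32.6 + 12.9 = 77.2
[2] 0.9(23.5) - 0.8(7.8) = 14.9
[3] 1.2(23.5) + 1.7(17.2) + 0.75(18.6) = 28.2 + 29.2 + 14.0 = 71.4
[4] 1.2(23.5) + 0.3(17.2) + 0.3(18.6) = 38.9
[5] 1.35(23.5) = 31.7
The controlling combination is 1, giving 77.2 kN/m.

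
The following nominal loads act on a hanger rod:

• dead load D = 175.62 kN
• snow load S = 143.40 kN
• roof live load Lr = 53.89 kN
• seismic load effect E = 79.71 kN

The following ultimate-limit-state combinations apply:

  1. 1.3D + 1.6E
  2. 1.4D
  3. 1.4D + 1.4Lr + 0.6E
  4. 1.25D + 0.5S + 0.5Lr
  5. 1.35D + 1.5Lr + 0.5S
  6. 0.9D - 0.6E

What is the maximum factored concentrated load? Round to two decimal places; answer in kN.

1. 1.3(175.62) + 1.6(79.71) = 355.84
2. 1.4(175.62) = 245.87
3. 1.4(175.62) + 1.4(53.89) + 0.6(79.71) = 369.14
4. 1.25(175.62) + 0.5(143.40) + 0.5(53.89) = 318.17
5. 1.35(175.62) + 1.5(53.89) + 0.5(143.40) = 389.62
6. 0.9(175.62) - 0.6(79.71) = 158.06 - 47.83 = 110.23
Combination 5 governs: P_u = 389.62 kN.

389.62 kN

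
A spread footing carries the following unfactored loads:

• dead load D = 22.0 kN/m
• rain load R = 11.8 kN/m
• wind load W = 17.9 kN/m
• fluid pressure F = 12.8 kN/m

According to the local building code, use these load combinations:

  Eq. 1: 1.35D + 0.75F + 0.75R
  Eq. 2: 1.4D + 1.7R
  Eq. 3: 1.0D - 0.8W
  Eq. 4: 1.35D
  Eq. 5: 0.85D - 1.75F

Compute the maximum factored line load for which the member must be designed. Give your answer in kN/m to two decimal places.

Eq. 1: 1.35(22.0) + 0.75(12.8) + 0.75(11.8) = 29.70 + 9.60 + 8.85 = 48.15
Eq. 2: 1.4(22.0) + 1.7(11.8) = 30.80 + 20.06 = 50.86
Eq. 3: 1.0(22.0) - 0.8(17.9) = 22.00 - 14.32 = 7.68
Eq. 4: 1.35(22.0) = 29.70
Eq. 5: 0.85(22.0) - 1.75(12.8) = 18.70 - 22.40 = -3.70
Maximum is from combination 2.

50.86 kN/m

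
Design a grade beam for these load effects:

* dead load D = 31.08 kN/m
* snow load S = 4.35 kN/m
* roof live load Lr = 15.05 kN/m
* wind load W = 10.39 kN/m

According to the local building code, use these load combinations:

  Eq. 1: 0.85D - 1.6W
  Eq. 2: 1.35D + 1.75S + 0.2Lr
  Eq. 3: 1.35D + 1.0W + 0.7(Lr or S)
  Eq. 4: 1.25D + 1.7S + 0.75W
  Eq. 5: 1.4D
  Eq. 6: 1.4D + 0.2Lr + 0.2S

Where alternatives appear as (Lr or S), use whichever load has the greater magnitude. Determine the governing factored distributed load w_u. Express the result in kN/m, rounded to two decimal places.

62.88 kN/m

(Lr or S) → Lr = 15.05 kN/m.
Eq. 1: 0.85(31.08) - 1.6(10.39) = 9.79
Eq. 2: 1.35(31.08) + 1.75(4.35) + 0.2(15.05) = 52.58
Eq. 3: 1.35(31.08) + 1.0(10.39) + 0.7(15.05) = 62.88
Eq. 4: 1.25(31.08) + 1.7(4.35) + 0.75(10.39) = 54.04
Eq. 5: 1.4(31.08) = 43.51
Eq. 6: 1.4(31.08) + 0.2(15.05) + 0.2(4.35) = 47.39
Combination 3 governs: w_u = 62.88 kN/m.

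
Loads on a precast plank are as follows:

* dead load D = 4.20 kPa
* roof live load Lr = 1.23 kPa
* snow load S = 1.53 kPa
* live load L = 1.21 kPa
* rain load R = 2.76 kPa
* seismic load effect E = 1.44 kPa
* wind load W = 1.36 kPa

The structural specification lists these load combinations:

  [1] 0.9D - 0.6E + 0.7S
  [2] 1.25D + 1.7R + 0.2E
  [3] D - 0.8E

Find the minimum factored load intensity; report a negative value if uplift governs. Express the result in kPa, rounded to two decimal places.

3.05 kPa

[1] 0.9(4.20) - 0.6(1.44) + 0.7(1.53) = 3.78 - 0.86 + 1.07 = 3.99
[2] 1.25(4.20) + 1.7(2.76) + 0.2(1.44) = 5.25 + 4.69 + 0.29 = 10.23
[3] 1.0(4.20) - 0.8(1.44) = 4.20 - 1.15 = 3.05
Combination 3 gives the minimum: 3.05 kPa.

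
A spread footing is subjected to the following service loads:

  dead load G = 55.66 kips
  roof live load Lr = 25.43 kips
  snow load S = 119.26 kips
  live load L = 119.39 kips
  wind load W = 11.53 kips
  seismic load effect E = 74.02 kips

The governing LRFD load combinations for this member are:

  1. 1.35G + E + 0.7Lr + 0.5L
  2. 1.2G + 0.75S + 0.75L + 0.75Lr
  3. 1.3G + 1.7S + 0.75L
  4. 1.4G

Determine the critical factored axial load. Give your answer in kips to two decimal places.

364.64 kips

1. 1.35(55.66) + 1.0(74.02) + 0.7(25.43) + 0.5(119.39) = 75.14 + 74.02 + 17.80 + 59.70 = 226.66
2. 1.2(55.66) + 0.75(119.26) + 0.75(119.39) + 0.75(25.43) = 66.79 + 89.45 + 89.54 + 19.07 = 264.85
3. 1.3(55.66) + 1.7(119.26) + 0.75(119.39) = 72.36 + 202.74 + 89.54 = 364.64
4. 1.4(55.66) = 77.92
Combination 3 governs: P_u = 364.64 kips.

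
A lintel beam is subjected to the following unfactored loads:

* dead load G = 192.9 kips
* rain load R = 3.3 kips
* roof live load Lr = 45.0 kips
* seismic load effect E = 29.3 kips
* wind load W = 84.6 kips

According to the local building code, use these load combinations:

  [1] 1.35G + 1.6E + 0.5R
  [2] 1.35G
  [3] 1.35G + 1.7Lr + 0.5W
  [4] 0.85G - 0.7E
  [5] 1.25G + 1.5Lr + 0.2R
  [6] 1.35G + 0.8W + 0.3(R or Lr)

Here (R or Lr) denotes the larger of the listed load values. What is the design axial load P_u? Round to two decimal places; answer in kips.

379.22 kips

(R or Lr) → Lr = 45.0 kips.
[1] 1.35(192.9) + 1.6(29.3) + 0.5(3.3) = 260.42 + 46.88 + 1.65 = 308.95
[2] 1.35(192.9) = 260.42
[3] 1.35(192.9) + 1.7(45.0) + 0.5(84.6) = 260.42 + 76.50 + 42.30 = 379.22
[4] 0.85(192.9) - 0.7(29.3) = 163.97 - 20.51 = 143.46
[5] 1.25(192.9) + 1.5(45.0) + 0.2(3.3) = 241.13 + 67.50 + 0.66 = 309.29
[6] 1.35(192.9) + 0.8(84.6) + 0.3(45.0) = 260.42 + 67.68 + 13.50 = 341.60
Maximum is from combination 3.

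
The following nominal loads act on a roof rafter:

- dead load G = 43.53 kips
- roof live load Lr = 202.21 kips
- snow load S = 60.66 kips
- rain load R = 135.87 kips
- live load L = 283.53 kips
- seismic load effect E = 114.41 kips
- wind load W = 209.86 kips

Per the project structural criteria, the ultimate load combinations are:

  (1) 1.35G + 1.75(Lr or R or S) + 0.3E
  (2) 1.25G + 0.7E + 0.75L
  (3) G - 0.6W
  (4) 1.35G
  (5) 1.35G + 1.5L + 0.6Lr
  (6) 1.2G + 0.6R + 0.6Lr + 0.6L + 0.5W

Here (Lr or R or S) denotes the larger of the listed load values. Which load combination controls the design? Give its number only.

(Lr or R or S) → Lr = 202.21 kips.
(1) 1.35(43.53) + 1.75(202.21) + 0.3(114.41) = 446.96
(2) 1.25(43.53) + 0.7(114.41) + 0.75(283.53) = 347.15
(3) 1.0(43.53) - 0.6(209.86) = -82.39
(4) 1.35(43.53) = 58.77
(5) 1.35(43.53) + 1.5(283.53) + 0.6(202.21) = 605.39
(6) 1.2(43.53) + 0.6(135.87) + 0.6(202.21) + 0.6(283.53) + 0.5(209.86) = 530.13
The largest value is 605.39 kips from combination 5.

Combination 5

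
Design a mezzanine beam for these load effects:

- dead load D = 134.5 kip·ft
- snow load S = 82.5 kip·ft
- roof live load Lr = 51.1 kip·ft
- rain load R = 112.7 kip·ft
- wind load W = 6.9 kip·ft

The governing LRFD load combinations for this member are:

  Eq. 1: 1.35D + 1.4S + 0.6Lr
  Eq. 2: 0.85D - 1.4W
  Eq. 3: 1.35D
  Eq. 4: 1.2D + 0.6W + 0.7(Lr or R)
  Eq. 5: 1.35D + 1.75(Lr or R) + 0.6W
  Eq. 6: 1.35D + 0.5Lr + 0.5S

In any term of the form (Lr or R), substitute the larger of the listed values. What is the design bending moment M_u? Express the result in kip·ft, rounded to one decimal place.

382.9 kip·ft

(Lr or R) → R = 112.7 kip·ft.
Eq. 1: 1.35(134.5) + 1.4(82.5) + 0.6(51.1) = 327.7
Eq. 2: 0.85(134.5) - 1.4(6.9) = 104.7
Eq. 3: 1.35(134.5) = 181.6
Eq. 4: 1.2(134.5) + 0.6(6.9) + 0.7(112.7) = 161.4 + 4.1 + 78.9 = 244.4
Eq. 5: 1.35(134.5) + 1.75(112.7) + 0.6(6.9) = 181.6 + 197.2 + 4.1 = 382.9
Eq. 6: 1.35(134.5) + 0.5(51.1) + 0.5(82.5) = 248.4
The controlling combination is 5, giving 382.9 kip·ft.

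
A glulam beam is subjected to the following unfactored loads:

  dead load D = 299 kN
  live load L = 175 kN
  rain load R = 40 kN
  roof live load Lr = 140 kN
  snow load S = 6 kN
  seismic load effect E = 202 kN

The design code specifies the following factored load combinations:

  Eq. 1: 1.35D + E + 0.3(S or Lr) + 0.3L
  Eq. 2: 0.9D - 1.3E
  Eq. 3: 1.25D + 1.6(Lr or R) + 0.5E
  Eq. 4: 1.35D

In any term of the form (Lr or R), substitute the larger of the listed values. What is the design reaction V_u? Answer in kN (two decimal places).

(S or Lr) → Lr = 140 kN; (Lr or R) → Lr = 140 kN.
Eq. 1: 1.35(299) + 1.0(202) + 0.3(140) + 0.3(175) = 403.65 + 202.00 + 42.00 + 52.50 = 700.15
Eq. 2: 0.9(299) - 1.3(202) = 269.10 - 262.60 = 6.50
Eq. 3: 1.25(299) + 1.6(140) + 0.5(202) = 373.75 + 224.00 + 101.00 = 698.75
Eq. 4: 1.35(299) = 403.65
Maximum is from combination 1.

700.15 kN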